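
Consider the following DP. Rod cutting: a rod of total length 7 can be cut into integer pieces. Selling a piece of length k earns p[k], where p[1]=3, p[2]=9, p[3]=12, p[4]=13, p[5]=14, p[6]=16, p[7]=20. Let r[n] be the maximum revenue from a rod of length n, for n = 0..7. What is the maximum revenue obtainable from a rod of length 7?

   n    0    1    2    3    4    5    6    7
r[n]    0    3    9   12   18   21   27   30

30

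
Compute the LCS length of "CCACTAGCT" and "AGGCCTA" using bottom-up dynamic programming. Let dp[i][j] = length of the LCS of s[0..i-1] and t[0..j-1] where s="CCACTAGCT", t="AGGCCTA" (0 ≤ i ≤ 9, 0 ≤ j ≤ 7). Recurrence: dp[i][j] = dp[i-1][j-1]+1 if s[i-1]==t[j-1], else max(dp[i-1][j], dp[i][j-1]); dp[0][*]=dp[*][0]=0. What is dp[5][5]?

   ''  A  G  G  C  C  T  A
''  0  0  0  0  0  0  0  0
 C  0  0  0  0  1  1  1  1
 C  0  0  0  0  1  2  2  2
 A  0  1  1  1  1  2  2  3
 C  0  1  1  1  2  2  2  3
 T  0  1  1  1  2  2  3  3
 A  0  1  1  1  2  2  3  4
 G  0  1  2  2  2  2  3  4
 C  0  1  2  2  3  3  3  4
 T  0  1  2  2  3  3  4  4

2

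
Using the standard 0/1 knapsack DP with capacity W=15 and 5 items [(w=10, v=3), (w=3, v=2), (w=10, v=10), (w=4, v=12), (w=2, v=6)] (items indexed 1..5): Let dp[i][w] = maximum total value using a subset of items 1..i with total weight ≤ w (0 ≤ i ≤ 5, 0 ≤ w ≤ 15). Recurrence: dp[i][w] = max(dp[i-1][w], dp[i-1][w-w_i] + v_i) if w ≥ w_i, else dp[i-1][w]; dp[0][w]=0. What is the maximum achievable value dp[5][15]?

i\w   0   1   2   3   4   5   6   7   8   9  10  11  12  13  14  15
  0   0   0   0   0   0   0   0   0   0   0   0   0   0   0   0   0
  1   0   0   0   0   0   0   0   0   0   0   3   3   3   3   3   3
  2   0   0   0   2   2   2   2   2   2   2   3   3   3   5   5   5
  3   0   0   0   2   2   2   2   2   2   2  10  10  10  12  12  12
  4   0   0   0   2  12  12  12  14  14  14  14  14  14  14  22  22
  5   0   0   6   6  12  12  18  18  18  20  20  20  20  20  22  22

22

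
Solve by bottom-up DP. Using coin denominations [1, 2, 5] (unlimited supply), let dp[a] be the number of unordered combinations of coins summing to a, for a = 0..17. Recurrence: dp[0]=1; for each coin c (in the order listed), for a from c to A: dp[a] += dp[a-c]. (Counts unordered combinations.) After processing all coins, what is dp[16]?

after  coin     0     1     2     3     4     5     6     7     8     9    10    11    12    13    14    15    16    17
          1     1     1     1     1     1     1     1     1     1     1     1     1     1     1     1     1     1     1
          2     1     1     2     2     3     3     4     4     5     5     6     6     7     7     8     8     9     9
          5     1     1     2     2     3     4     5     6     7     8    10    11    13    14    16    18    20    22

20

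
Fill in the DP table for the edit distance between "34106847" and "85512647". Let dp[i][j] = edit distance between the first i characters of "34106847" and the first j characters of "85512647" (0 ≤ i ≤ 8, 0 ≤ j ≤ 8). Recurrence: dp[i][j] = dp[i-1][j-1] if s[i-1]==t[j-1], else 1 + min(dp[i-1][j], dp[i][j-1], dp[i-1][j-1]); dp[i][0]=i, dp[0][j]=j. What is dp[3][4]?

3

   ''  8  5  5  1  2  6  4  7
''  0  1  2  3  4  5  6  7  8
 3  1  1  2  3  4  5  6  7  8
 4  2  2  2  3  4  5  6  6  7
 1  3  3  3  3  3  4  5  6  7
 0  4  4  4  4  4  4  5  6  7
 6  5  5  5  5  5  5  4  5  6
 8  6  5  6  6  6  6  5  5  6
 4  7  6  6  7  7  7  6  5  6
 7  8  7  7  7  8  8  7  6  5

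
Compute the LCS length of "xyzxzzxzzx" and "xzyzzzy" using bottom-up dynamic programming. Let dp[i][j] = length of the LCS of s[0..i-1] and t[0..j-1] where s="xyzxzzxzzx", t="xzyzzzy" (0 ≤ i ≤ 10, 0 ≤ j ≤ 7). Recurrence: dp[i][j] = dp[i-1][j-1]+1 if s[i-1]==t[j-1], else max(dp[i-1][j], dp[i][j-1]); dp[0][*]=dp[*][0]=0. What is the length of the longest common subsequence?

5

   ''  x  z  y  z  z  z  y
''  0  0  0  0  0  0  0  0
 x  0  1  1  1  1  1  1  1
 y  0  1  1  2  2  2  2  2
 z  0  1  2  2  3  3  3  3
 x  0  1  2  2  3  3  3  3
 z  0  1  2  2  3  4  4  4
 z  0  1  2  2  3  4  5  5
 x  0  1  2  2  3  4  5  5
 z  0  1  2  2  3  4  5  5
 z  0  1  2  2  3  4  5  5
 x  0  1  2  2  3  4  5  5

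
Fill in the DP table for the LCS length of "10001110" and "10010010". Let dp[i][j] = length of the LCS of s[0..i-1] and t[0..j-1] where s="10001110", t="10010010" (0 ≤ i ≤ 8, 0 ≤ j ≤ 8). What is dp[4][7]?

4

   ''  1  0  0  1  0  0  1  0
''  0  0  0  0  0  0  0  0  0
 1  0  1  1  1  1  1  1  1  1
 0  0  1  2  2  2  2  2  2  2
 0  0  1  2  3  3  3  3  3  3
 0  0  1  2  3  3  4  4  4  4
 1  0  1  2  3  4  4  4  5  5
 1  0  1  2  3  4  4  4  5  5
 1  0  1  2  3  4  4  4  5  5
 0  0  1  2  3  4  5  5  5  6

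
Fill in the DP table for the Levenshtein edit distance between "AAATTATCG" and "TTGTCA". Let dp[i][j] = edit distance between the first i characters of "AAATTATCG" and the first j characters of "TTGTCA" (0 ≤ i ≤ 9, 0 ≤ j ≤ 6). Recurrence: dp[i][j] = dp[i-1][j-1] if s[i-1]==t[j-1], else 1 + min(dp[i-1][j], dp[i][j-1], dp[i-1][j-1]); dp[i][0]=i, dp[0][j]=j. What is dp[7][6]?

   ''  T  T  G  T  C  A
''  0  1  2  3  4  5  6
 A  1  1  2  3  4  5  5
 A  2  2  2  3  4  5  5
 A  3  3  3  3  4  5  5
 T  4  3  3  4  3  4  5
 T  5  4  3  4  4  4  5
 A  6  5  4  4  5  5  4
 T  7  6  5  5  4  5  5
 C  8  7  6  6  5  4  5
 G  9  8  7  6  6  5  5

5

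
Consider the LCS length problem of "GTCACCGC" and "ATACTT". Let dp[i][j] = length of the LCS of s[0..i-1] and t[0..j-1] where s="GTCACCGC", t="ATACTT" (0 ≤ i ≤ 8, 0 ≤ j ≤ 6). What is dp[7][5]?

3

   ''  A  T  A  C  T  T
''  0  0  0  0  0  0  0
 G  0  0  0  0  0  0  0
 T  0  0  1  1  1  1  1
 C  0  0  1  1  2  2  2
 A  0  1  1  2  2  2  2
 C  0  1  1  2  3  3  3
 C  0  1  1  2  3  3  3
 G  0  1  1  2  3  3  3
 C  0  1  1  2  3  3  3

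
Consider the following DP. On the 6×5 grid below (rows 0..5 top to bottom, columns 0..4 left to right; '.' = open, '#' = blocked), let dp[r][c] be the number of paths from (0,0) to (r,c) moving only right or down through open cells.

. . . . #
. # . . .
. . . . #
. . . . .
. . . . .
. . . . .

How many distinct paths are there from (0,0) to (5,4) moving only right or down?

r\c   0   1   2   3   4
  0   1   1   1   1   0
  1   1   0   1   2   2
  2   1   1   2   4   0
  3   1   2   4   8   8
  4   1   3   7  15  23
  5   1   4  11  26  49

49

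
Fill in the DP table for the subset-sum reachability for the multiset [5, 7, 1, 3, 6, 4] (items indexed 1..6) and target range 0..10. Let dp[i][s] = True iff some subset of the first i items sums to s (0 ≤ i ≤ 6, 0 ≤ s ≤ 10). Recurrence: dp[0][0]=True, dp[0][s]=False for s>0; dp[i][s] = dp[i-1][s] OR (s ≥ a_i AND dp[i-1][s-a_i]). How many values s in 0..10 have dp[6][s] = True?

10

i\s   0   1   2   3   4   5   6   7   8   9  10
  0   T   F   F   F   F   F   F   F   F   F   F
  1   T   F   F   F   F   T   F   F   F   F   F
  2   T   F   F   F   F   T   F   T   F   F   F
  3   T   T   F   F   F   T   T   T   T   F   F
  4   T   T   F   T   T   T   T   T   T   T   T
  5   T   T   F   T   T   T   T   T   T   T   T
  6   T   T   F   T   T   T   T   T   T   T   T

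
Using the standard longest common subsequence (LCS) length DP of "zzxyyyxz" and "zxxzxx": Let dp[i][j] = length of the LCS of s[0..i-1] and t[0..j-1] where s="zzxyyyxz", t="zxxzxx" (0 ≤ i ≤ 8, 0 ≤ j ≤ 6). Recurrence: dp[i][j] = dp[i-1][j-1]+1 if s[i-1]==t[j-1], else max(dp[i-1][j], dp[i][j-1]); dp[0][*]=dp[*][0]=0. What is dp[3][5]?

   ''  z  x  x  z  x  x
''  0  0  0  0  0  0  0
 z  0  1  1  1  1  1  1
 z  0  1  1  1  2  2  2
 x  0  1  2  2  2  3  3
 y  0  1  2  2  2  3  3
 y  0  1  2  2  2  3  3
 y  0  1  2  2  2  3  3
 x  0  1  2  3  3  3  4
 z  0  1  2  3  4  4  4

3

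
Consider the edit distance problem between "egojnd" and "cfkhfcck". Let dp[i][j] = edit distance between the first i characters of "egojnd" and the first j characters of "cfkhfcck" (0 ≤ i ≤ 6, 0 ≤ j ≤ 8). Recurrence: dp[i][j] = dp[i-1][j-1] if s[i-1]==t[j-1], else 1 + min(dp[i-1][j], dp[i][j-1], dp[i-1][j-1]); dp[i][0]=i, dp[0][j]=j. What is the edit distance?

   ''  c  f  k  h  f  c  c  k
''  0  1  2  3  4  5  6  7  8
 e  1  1  2  3  4  5  6  7  8
 g  2  2  2  3  4  5  6  7  8
 o  3  3  3  3  4  5  6  7  8
 j  4  4  4  4  4  5  6  7  8
 n  5  5  5  5  5  5  6  7  8
 d  6  6  6  6  6  6  6  7  8

8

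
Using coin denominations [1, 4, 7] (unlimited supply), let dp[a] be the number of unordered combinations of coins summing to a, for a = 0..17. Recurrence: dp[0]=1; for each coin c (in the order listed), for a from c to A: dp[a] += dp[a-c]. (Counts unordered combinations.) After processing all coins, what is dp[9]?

4

after  coin     0     1     2     3     4     5     6     7     8     9    10    11    12    13    14    15    16    17
          1     1     1     1     1     1     1     1     1     1     1     1     1     1     1     1     1     1     1
          4     1     1     1     1     2     2     2     2     3     3     3     3     4     4     4     4     5     5
          7     1     1     1     1     2     2     2     3     4     4     4     5     6     6     7     8     9     9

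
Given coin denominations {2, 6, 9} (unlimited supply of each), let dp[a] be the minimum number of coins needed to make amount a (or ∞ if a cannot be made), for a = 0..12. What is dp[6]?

1

 a  0  1  2  3  4  5  6  7  8  9 10 11 12
dp  0  -  1  -  2  -  1  -  2  1  3  2  2
(- denotes ∞ / unreachable)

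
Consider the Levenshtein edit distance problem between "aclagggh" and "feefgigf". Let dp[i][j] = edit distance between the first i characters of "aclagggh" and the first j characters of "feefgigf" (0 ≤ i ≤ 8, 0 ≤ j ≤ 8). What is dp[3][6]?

   ''  f  e  e  f  g  i  g  f
''  0  1  2  3  4  5  6  7  8
 a  1  1  2  3  4  5  6  7  8
 c  2  2  2  3  4  5  6  7  8
 l  3  3  3  3  4  5  6  7  8
 a  4  4  4  4  4  5  6  7  8
 g  5  5  5  5  5  4  5  6  7
 g  6  6  6  6  6  5  5  5  6
 g  7  7  7  7  7  6  6  5  6
 h  8  8  8  8  8  7  7  6  6

6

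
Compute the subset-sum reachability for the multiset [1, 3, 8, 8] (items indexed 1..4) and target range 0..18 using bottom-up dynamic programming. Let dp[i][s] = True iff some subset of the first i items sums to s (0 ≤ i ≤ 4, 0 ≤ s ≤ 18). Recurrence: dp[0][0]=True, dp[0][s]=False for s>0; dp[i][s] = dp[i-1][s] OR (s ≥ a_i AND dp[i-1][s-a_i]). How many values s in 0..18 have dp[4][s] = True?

i\s   0   1   2   3   4   5   6   7   8   9  10  11  12  13  14  15  16  17  18
  0   T   F   F   F   F   F   F   F   F   F   F   F   F   F   F   F   F   F   F
  1   T   T   F   F   F   F   F   F   F   F   F   F   F   F   F   F   F   F   F
  2   T   T   F   T   T   F   F   F   F   F   F   F   F   F   F   F   F   F   F
  3   T   T   F   T   T   F   F   F   T   T   F   T   T   F   F   F   F   F   F
  4   T   T   F   T   T   F   F   F   T   T   F   T   T   F   F   F   T   T   F

10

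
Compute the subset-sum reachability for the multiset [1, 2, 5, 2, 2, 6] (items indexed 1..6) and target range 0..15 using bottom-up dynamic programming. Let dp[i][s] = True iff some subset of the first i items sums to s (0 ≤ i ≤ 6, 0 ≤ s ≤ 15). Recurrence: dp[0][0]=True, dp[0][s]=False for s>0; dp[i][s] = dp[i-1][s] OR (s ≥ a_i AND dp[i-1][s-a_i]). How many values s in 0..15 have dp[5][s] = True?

13

i\s   0   1   2   3   4   5   6   7   8   9  10  11  12  13  14  15
  0   T   F   F   F   F   F   F   F   F   F   F   F   F   F   F   F
  1   T   T   F   F   F   F   F   F   F   F   F   F   F   F   F   F
  2   T   T   T   T   F   F   F   F   F   F   F   F   F   F   F   F
  3   T   T   T   T   F   T   T   T   T   F   F   F   F   F   F   F
  4   T   T   T   T   T   T   T   T   T   T   T   F   F   F   F   F
  5   T   T   T   T   T   T   T   T   T   T   T   T   T   F   F   F
  6   T   T   T   T   T   T   T   T   T   T   T   T   T   T   T   T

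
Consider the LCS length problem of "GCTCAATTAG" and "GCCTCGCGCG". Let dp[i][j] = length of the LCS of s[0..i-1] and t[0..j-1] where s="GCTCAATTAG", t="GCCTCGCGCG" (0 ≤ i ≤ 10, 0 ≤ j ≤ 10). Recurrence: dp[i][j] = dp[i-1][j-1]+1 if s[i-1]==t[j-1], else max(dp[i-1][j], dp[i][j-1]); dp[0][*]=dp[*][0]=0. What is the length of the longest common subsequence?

5

   ''  G  C  C  T  C  G  C  G  C  G
''  0  0  0  0  0  0  0  0  0  0  0
 G  0  1  1  1  1  1  1  1  1  1  1
 C  0  1  2  2  2  2  2  2  2  2  2
 T  0  1  2  2  3  3  3  3  3  3  3
 C  0  1  2  3  3  4  4  4  4  4  4
 A  0  1  2  3  3  4  4  4  4  4  4
 A  0  1  2  3  3  4  4  4  4  4  4
 T  0  1  2  3  4  4  4  4  4  4  4
 T  0  1  2  3  4  4  4  4  4  4  4
 A  0  1  2  3  4  4  4  4  4  4  4
 G  0  1  2  3  4  4  5  5  5  5  5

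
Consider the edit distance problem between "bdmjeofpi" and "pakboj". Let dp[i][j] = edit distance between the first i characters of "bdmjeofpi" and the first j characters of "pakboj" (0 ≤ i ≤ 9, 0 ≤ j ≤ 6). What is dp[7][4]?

   ''  p  a  k  b  o  j
''  0  1  2  3  4  5  6
 b  1  1  2  3  3  4  5
 d  2  2  2  3  4  4  5
 m  3  3  3  3  4  5  5
 j  4  4  4  4  4  5  5
 e  5  5  5  5  5  5  6
 o  6  6  6  6  6  5  6
 f  7  7  7  7  7  6  6
 p  8  7  8  8  8  7  7
 i  9  8  8  9  9  8  8

7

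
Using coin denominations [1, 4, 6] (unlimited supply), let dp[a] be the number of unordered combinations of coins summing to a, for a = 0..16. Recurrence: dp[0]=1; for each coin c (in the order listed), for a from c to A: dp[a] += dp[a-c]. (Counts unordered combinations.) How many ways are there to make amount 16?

10

after  coin     0     1     2     3     4     5     6     7     8     9    10    11    12    13    14    15    16
          1     1     1     1     1     1     1     1     1     1     1     1     1     1     1     1     1     1
          4     1     1     1     1     2     2     2     2     3     3     3     3     4     4     4     4     5
          6     1     1     1     1     2     2     3     3     4     4     5     5     7     7     8     8    10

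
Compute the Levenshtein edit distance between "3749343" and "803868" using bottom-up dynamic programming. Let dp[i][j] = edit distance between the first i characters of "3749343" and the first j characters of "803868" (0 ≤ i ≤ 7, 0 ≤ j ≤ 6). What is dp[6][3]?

5

   ''  8  0  3  8  6  8
''  0  1  2  3  4  5  6
 3  1  1  2  2  3  4  5
 7  2  2  2  3  3  4  5
 4  3  3  3  3  4  4  5
 9  4  4  4  4  4  5  5
 3  5  5  5  4  5  5  6
 4  6  6  6  5  5  6  6
 3  7  7  7  6  6  6  7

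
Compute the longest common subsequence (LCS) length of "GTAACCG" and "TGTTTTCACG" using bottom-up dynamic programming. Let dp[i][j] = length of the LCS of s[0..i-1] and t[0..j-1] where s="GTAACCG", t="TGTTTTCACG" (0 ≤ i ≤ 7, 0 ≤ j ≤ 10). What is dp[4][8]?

   ''  T  G  T  T  T  T  C  A  C  G
''  0  0  0  0  0  0  0  0  0  0  0
 G  0  0  1  1  1  1  1  1  1  1  1
 T  0  1  1  2  2  2  2  2  2  2  2
 A  0  1  1  2  2  2  2  2  3  3  3
 A  0  1  1  2  2  2  2  2  3  3  3
 C  0  1  1  2  2  2  2  3  3  4  4
 C  0  1  1  2  2  2  2  3  3  4  4
 G  0  1  2  2  2  2  2  3  3  4  5

3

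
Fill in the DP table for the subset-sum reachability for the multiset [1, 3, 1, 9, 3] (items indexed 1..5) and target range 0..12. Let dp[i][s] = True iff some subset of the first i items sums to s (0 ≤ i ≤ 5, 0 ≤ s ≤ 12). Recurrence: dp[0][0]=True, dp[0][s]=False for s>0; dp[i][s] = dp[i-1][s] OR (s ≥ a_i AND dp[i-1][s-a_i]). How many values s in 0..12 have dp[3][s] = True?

6

i\s   0   1   2   3   4   5   6   7   8   9  10  11  12
  0   T   F   F   F   F   F   F   F   F   F   F   F   F
  1   T   T   F   F   F   F   F   F   F   F   F   F   F
  2   T   T   F   T   T   F   F   F   F   F   F   F   F
  3   T   T   T   T   T   T   F   F   F   F   F   F   F
  4   T   T   T   T   T   T   F   F   F   T   T   T   T
  5   T   T   T   T   T   T   T   T   T   T   T   T   T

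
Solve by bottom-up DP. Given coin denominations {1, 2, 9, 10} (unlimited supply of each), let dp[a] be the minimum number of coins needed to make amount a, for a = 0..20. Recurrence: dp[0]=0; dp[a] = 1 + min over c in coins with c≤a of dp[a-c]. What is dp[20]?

2

 a  0  1  2  3  4  5  6  7  8  9 10 11 12 13 14 15 16 17 18 19 20
dp  0  1  1  2  2  3  3  4  4  1  1  2  2  3  3  4  4  5  2  2  2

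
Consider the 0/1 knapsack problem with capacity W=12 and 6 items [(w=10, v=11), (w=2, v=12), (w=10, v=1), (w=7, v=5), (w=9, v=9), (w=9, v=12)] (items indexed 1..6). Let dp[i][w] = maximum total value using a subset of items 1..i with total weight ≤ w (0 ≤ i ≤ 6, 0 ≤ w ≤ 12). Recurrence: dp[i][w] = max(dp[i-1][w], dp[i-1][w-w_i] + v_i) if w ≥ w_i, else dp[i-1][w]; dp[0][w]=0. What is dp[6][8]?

12

i\w   0   1   2   3   4   5   6   7   8   9  10  11  12
  0   0   0   0   0   0   0   0   0   0   0   0   0   0
  1   0   0   0   0   0   0   0   0   0   0  11  11  11
  2   0   0  12  12  12  12  12  12  12  12  12  12  23
  3   0   0  12  12  12  12  12  12  12  12  12  12  23
  4   0   0  12  12  12  12  12  12  12  17  17  17  23
  5   0   0  12  12  12  12  12  12  12  17  17  21  23
  6   0   0  12  12  12  12  12  12  12  17  17  24  24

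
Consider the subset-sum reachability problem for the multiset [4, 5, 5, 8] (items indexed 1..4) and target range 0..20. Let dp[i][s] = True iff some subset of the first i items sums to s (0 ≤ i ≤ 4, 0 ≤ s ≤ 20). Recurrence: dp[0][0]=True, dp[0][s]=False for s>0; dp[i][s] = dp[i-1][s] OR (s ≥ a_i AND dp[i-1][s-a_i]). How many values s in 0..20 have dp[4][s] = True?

11

i\s   0   1   2   3   4   5   6   7   8   9  10  11  12  13  14  15  16  17  18  19  20
  0   T   F   F   F   F   F   F   F   F   F   F   F   F   F   F   F   F   F   F   F   F
  1   T   F   F   F   T   F   F   F   F   F   F   F   F   F   F   F   F   F   F   F   F
  2   T   F   F   F   T   T   F   F   F   T   F   F   F   F   F   F   F   F   F   F   F
  3   T   F   F   F   T   T   F   F   F   T   T   F   F   F   T   F   F   F   F   F   F
  4   T   F   F   F   T   T   F   F   T   T   T   F   T   T   T   F   F   T   T   F   F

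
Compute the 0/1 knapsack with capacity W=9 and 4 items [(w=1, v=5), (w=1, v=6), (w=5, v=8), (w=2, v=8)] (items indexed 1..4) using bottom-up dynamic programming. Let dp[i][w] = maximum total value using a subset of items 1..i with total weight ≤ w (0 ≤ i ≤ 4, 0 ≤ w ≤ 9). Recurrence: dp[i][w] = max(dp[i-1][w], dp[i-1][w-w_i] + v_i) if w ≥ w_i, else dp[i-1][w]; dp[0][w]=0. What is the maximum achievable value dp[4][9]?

27

i\w   0   1   2   3   4   5   6   7   8   9
  0   0   0   0   0   0   0   0   0   0   0
  1   0   5   5   5   5   5   5   5   5   5
  2   0   6  11  11  11  11  11  11  11  11
  3   0   6  11  11  11  11  14  19  19  19
  4   0   6  11  14  19  19  19  19  22  27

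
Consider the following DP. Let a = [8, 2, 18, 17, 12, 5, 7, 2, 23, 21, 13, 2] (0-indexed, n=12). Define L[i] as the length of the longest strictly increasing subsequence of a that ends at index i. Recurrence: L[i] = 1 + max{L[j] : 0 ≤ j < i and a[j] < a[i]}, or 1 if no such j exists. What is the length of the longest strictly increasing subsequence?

4

   i    0    1    2    3    4    5    6    7    8    9   10   11
a[i]    8    2   18   17   12    5    7    2   23   21   13    2
L[i]    1    1    2    2    2    2    3    1    4    4    4    1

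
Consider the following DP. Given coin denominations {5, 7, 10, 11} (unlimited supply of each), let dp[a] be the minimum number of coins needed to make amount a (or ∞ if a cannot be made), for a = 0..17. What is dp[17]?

2

 a  0  1  2  3  4  5  6  7  8  9 10 11 12 13 14 15 16 17
dp  0  -  -  -  -  1  -  1  -  -  1  1  2  -  2  2  2  2
(- denotes ∞ / unreachable)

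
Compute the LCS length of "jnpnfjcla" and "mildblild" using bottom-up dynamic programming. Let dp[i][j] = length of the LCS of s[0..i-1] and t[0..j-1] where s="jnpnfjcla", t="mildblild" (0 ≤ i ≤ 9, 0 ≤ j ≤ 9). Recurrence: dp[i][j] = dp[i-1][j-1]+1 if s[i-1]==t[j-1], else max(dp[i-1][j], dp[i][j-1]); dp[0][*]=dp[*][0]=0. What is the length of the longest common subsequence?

1

   ''  m  i  l  d  b  l  i  l  d
''  0  0  0  0  0  0  0  0  0  0
 j  0  0  0  0  0  0  0  0  0  0
 n  0  0  0  0  0  0  0  0  0  0
 p  0  0  0  0  0  0  0  0  0  0
 n  0  0  0  0  0  0  0  0  0  0
 f  0  0  0  0  0  0  0  0  0  0
 j  0  0  0  0  0  0  0  0  0  0
 c  0  0  0  0  0  0  0  0  0  0
 l  0  0  0  1  1  1  1  1  1  1
 a  0  0  0  1  1  1  1  1  1  1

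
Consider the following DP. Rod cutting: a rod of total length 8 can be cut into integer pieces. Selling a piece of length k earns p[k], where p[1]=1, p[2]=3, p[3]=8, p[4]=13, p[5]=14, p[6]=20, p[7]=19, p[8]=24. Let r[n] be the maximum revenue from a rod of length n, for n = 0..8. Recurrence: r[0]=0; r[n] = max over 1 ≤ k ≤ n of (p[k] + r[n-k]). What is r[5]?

   n    0    1    2    3    4    5    6    7    8
r[n]    0    1    3    8   13   14   20   21   26

14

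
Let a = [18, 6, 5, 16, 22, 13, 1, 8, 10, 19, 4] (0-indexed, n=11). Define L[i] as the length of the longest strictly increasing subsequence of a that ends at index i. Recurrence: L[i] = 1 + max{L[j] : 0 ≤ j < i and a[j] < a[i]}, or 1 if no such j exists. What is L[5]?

2

   i    0    1    2    3    4    5    6    7    8    9   10
a[i]   18    6    5   16   22   13    1    8   10   19    4
L[i]    1    1    1    2    3    2    1    2    3    4    2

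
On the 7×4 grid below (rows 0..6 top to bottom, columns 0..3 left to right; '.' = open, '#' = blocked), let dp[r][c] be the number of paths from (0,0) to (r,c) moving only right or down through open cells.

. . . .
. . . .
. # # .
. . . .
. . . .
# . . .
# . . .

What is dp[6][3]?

20

r\c   0   1   2   3
  0   1   1   1   1
  1   1   2   3   4
  2   1   0   0   4
  3   1   1   1   5
  4   1   2   3   8
  5   0   2   5  13
  6   0   2   7  20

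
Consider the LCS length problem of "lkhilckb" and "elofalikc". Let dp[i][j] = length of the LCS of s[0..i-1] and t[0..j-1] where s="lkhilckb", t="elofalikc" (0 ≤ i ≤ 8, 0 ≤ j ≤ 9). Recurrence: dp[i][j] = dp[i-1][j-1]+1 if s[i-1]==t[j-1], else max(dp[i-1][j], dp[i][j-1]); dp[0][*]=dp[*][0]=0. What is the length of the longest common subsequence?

3

   ''  e  l  o  f  a  l  i  k  c
''  0  0  0  0  0  0  0  0  0  0
 l  0  0  1  1  1  1  1  1  1  1
 k  0  0  1  1  1  1  1  1  2  2
 h  0  0  1  1  1  1  1  1  2  2
 i  0  0  1  1  1  1  1  2  2  2
 l  0  0  1  1  1  1  2  2  2  2
 c  0  0  1  1  1  1  2  2  2  3
 k  0  0  1  1  1  1  2  2  3  3
 b  0  0  1  1  1  1  2  2  3  3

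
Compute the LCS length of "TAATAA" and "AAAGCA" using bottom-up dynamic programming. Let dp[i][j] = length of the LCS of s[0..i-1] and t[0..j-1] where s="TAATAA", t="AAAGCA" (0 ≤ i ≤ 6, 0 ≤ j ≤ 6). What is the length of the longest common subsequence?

   ''  A  A  A  G  C  A
''  0  0  0  0  0  0  0
 T  0  0  0  0  0  0  0
 A  0  1  1  1  1  1  1
 A  0  1  2  2  2  2  2
 T  0  1  2  2  2  2  2
 A  0  1  2  3  3  3  3
 A  0  1  2  3  3  3  4

4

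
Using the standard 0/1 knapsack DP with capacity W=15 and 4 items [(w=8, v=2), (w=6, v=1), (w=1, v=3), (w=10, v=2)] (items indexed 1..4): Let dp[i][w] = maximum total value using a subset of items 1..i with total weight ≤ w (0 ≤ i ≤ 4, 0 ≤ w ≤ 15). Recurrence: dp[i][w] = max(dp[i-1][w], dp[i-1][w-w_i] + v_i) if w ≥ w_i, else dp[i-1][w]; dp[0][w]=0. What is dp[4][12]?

5

i\w   0   1   2   3   4   5   6   7   8   9  10  11  12  13  14  15
  0   0   0   0   0   0   0   0   0   0   0   0   0   0   0   0   0
  1   0   0   0   0   0   0   0   0   2   2   2   2   2   2   2   2
  2   0   0   0   0   0   0   1   1   2   2   2   2   2   2   3   3
  3   0   3   3   3   3   3   3   4   4   5   5   5   5   5   5   6
  4   0   3   3   3   3   3   3   4   4   5   5   5   5   5   5   6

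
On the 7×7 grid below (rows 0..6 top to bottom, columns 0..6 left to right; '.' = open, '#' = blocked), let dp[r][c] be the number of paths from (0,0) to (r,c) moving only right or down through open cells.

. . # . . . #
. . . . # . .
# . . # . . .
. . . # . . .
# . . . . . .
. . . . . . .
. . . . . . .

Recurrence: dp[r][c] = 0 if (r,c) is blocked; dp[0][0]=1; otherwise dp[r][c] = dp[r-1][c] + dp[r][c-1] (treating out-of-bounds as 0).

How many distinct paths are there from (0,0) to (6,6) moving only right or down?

132

r\c   0   1   2   3   4   5   6
  0   1   1   0   0   0   0   0
  1   1   2   2   2   0   0   0
  2   0   2   4   0   0   0   0
  3   0   2   6   0   0   0   0
  4   0   2   8   8   8   8   8
  5   0   2  10  18  26  34  42
  6   0   2  12  30  56  90 132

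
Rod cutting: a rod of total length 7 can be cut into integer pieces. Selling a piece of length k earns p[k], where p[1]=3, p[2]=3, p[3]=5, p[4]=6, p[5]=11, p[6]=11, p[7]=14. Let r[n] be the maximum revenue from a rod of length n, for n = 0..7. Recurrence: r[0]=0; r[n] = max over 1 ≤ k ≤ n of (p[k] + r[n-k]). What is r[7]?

21

   n    0    1    2    3    4    5    6    7
r[n]    0    3    6    9   12   15   18   21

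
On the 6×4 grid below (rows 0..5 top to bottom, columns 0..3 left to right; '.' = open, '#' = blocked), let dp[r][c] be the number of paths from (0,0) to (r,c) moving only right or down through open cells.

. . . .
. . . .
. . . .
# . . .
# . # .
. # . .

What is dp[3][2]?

9

r\c   0   1   2   3
  0   1   1   1   1
  1   1   2   3   4
  2   1   3   6  10
  3   0   3   9  19
  4   0   3   0  19
  5   0   0   0  19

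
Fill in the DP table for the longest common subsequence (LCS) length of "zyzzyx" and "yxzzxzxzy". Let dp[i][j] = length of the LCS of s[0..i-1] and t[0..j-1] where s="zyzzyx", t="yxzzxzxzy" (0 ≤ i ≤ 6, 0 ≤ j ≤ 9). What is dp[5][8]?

   ''  y  x  z  z  x  z  x  z  y
''  0  0  0  0  0  0  0  0  0  0
 z  0  0  0  1  1  1  1  1  1  1
 y  0  1  1  1  1  1  1  1  1  2
 z  0  1  1  2  2  2  2  2  2  2
 z  0  1  1  2  3  3  3  3  3  3
 y  0  1  1  2  3  3  3  3  3  4
 x  0  1  2  2  3  4  4  4  4  4

3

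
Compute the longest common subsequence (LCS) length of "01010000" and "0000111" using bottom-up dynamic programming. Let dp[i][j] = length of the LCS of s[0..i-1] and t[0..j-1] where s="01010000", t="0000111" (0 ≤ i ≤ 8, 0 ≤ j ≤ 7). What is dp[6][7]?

4

   ''  0  0  0  0  1  1  1
''  0  0  0  0  0  0  0  0
 0  0  1  1  1  1  1  1  1
 1  0  1  1  1  1  2  2  2
 0  0  1  2  2  2  2  2  2
 1  0  1  2  2  2  3  3  3
 0  0  1  2  3  3  3  3  3
 0  0  1  2  3  4  4  4  4
 0  0  1  2  3  4  4  4  4
 0  0  1  2  3  4  4  4  4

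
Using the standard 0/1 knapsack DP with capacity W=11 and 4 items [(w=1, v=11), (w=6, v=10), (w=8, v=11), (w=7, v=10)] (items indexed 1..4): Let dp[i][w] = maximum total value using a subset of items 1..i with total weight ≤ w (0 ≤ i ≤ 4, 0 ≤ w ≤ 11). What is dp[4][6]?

i\w   0   1   2   3   4   5   6   7   8   9  10  11
  0   0   0   0   0   0   0   0   0   0   0   0   0
  1   0  11  11  11  11  11  11  11  11  11  11  11
  2   0  11  11  11  11  11  11  21  21  21  21  21
  3   0  11  11  11  11  11  11  21  21  22  22  22
  4   0  11  11  11  11  11  11  21  21  22  22  22

11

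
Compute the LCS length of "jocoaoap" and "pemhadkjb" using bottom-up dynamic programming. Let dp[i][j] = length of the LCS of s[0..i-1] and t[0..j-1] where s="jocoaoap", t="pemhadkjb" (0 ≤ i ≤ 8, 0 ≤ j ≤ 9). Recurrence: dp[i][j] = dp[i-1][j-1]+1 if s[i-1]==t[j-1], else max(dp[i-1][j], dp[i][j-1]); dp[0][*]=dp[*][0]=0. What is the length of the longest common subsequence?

1

   ''  p  e  m  h  a  d  k  j  b
''  0  0  0  0  0  0  0  0  0  0
 j  0  0  0  0  0  0  0  0  1  1
 o  0  0  0  0  0  0  0  0  1  1
 c  0  0  0  0  0  0  0  0  1  1
 o  0  0  0  0  0  0  0  0  1  1
 a  0  0  0  0  0  1  1  1  1  1
 o  0  0  0  0  0  1  1  1  1  1
 a  0  0  0  0  0  1  1  1  1  1
 p  0  1  1  1  1  1  1  1  1  1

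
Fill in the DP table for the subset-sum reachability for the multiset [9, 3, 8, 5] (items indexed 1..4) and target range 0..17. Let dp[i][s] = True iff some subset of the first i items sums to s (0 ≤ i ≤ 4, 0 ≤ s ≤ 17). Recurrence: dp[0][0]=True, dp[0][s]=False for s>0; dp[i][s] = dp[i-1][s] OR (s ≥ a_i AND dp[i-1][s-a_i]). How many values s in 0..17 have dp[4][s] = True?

i\s   0   1   2   3   4   5   6   7   8   9  10  11  12  13  14  15  16  17
  0   T   F   F   F   F   F   F   F   F   F   F   F   F   F   F   F   F   F
  1   T   F   F   F   F   F   F   F   F   T   F   F   F   F   F   F   F   F
  2   T   F   F   T   F   F   F   F   F   T   F   F   T   F   F   F   F   F
  3   T   F   F   T   F   F   F   F   T   T   F   T   T   F   F   F   F   T
  4   T   F   F   T   F   T   F   F   T   T   F   T   T   T   T   F   T   T

11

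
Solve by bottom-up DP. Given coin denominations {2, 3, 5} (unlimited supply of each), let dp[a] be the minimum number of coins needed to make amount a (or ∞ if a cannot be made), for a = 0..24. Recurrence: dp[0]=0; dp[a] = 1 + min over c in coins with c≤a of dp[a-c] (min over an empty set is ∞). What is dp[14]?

4

 a  0  1  2  3  4  5  6  7  8  9 10 11 12 13 14 15 16 17 18 19 20 21 22 23 24
dp  0  -  1  1  2  1  2  2  2  3  2  3  3  3  4  3  4  4  4  5  4  5  5  5  6
(- denotes ∞ / unreachable)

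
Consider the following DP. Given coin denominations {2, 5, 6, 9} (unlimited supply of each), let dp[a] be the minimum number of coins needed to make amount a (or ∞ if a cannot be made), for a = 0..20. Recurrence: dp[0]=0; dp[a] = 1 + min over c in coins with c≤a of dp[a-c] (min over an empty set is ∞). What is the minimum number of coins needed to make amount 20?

 a  0  1  2  3  4  5  6  7  8  9 10 11 12 13 14 15 16 17 18 19 20
dp  0  -  1  -  2  1  1  2  2  1  2  2  2  3  2  2  3  3  2  3  3
(- denotes ∞ / unreachable)

3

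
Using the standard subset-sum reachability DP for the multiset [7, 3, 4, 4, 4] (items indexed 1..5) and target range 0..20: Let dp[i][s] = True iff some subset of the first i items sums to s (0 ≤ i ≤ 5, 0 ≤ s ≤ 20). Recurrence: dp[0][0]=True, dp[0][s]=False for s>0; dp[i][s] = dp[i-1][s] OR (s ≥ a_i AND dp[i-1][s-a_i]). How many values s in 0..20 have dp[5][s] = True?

i\s   0   1   2   3   4   5   6   7   8   9  10  11  12  13  14  15  16  17  18  19  20
  0   T   F   F   F   F   F   F   F   F   F   F   F   F   F   F   F   F   F   F   F   F
  1   T   F   F   F   F   F   F   T   F   F   F   F   F   F   F   F   F   F   F   F   F
  2   T   F   F   T   F   F   F   T   F   F   T   F   F   F   F   F   F   F   F   F   F
  3   T   F   F   T   T   F   F   T   F   F   T   T   F   F   T   F   F   F   F   F   F
  4   T   F   F   T   T   F   F   T   T   F   T   T   F   F   T   T   F   F   T   F   F
  5   T   F   F   T   T   F   F   T   T   F   T   T   T   F   T   T   F   F   T   T   F

12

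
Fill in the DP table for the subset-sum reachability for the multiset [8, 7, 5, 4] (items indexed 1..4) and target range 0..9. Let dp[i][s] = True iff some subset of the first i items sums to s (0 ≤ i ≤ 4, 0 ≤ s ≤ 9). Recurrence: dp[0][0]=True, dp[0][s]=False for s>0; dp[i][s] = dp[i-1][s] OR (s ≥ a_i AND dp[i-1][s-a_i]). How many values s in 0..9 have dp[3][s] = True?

4

i\s   0   1   2   3   4   5   6   7   8   9
  0   T   F   F   F   F   F   F   F   F   F
  1   T   F   F   F   F   F   F   F   T   F
  2   T   F   F   F   F   F   F   T   T   F
  3   T   F   F   F   F   T   F   T   T   F
  4   T   F   F   F   T   T   F   T   T   T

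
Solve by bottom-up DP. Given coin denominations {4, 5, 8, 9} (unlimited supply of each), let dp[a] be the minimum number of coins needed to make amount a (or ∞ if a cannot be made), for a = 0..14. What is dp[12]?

 a  0  1  2  3  4  5  6  7  8  9 10 11 12 13 14
dp  0  -  -  -  1  1  -  -  1  1  2  -  2  2  2
(- denotes ∞ / unreachable)

2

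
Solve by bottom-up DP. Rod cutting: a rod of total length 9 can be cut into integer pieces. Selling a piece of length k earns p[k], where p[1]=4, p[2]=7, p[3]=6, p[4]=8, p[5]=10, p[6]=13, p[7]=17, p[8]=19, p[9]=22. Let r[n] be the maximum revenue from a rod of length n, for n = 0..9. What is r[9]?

36

   n    0    1    2    3    4    5    6    7    8    9
r[n]    0    4    8   12   16   20   24   28   32   36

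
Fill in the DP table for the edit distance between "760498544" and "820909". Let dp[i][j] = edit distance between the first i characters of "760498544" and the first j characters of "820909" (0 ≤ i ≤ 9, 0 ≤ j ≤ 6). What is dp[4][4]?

3

   ''  8  2  0  9  0  9
''  0  1  2  3  4  5  6
 7  1  1  2  3  4  5  6
 6  2  2  2  3  4  5  6
 0  3  3  3  2  3  4  5
 4  4  4  4  3  3  4  5
 9  5  5  5  4  3  4  4
 8  6  5  6  5  4  4  5
 5  7  6  6  6  5  5  5
 4  8  7  7  7  6  6  6
 4  9  8  8  8  7  7  7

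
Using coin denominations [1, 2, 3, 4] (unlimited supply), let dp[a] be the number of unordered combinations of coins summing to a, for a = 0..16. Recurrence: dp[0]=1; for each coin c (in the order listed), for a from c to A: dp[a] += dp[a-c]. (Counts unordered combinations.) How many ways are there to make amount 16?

after  coin     0     1     2     3     4     5     6     7     8     9    10    11    12    13    14    15    16
          1     1     1     1     1     1     1     1     1     1     1     1     1     1     1     1     1     1
          2     1     1     2     2     3     3     4     4     5     5     6     6     7     7     8     8     9
          3     1     1     2     3     4     5     7     8    10    12    14    16    19    21    24    27    30
          4     1     1     2     3     5     6     9    11    15    18    23    27    34    39    47    54    64

64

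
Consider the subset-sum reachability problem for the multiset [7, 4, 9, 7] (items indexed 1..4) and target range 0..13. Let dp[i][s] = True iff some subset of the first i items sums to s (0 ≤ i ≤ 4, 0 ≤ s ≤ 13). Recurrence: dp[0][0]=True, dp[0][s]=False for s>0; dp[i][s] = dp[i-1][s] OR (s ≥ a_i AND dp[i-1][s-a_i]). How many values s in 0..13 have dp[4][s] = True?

i\s   0   1   2   3   4   5   6   7   8   9  10  11  12  13
  0   T   F   F   F   F   F   F   F   F   F   F   F   F   F
  1   T   F   F   F   F   F   F   T   F   F   F   F   F   F
  2   T   F   F   F   T   F   F   T   F   F   F   T   F   F
  3   T   F   F   F   T   F   F   T   F   T   F   T   F   T
  4   T   F   F   F   T   F   F   T   F   T   F   T   F   T

6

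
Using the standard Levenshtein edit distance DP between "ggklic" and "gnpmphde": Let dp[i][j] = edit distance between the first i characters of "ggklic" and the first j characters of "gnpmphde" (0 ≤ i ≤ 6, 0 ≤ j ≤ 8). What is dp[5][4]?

   ''  g  n  p  m  p  h  d  e
''  0  1  2  3  4  5  6  7  8
 g  1  0  1  2  3  4  5  6  7
 g  2  1  1  2  3  4  5  6  7
 k  3  2  2  2  3  4  5  6  7
 l  4  3  3  3  3  4  5  6  7
 i  5  4  4  4  4  4  5  6  7
 c  6  5  5  5  5  5  5  6  7

4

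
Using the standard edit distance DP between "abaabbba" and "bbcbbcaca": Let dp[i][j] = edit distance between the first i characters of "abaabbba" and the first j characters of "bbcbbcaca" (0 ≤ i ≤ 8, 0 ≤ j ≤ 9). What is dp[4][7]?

5

   ''  b  b  c  b  b  c  a  c  a
''  0  1  2  3  4  5  6  7  8  9
 a  1  1  2  3  4  5  6  6  7  8
 b  2  1  1  2  3  4  5  6  7  8
 a  3  2  2  2  3  4  5  5  6  7
 a  4  3  3  3  3  4  5  5  6  6
 b  5  4  3  4  3  3  4  5  6  7
 b  6  5  4  4  4  3  4  5  6  7
 b  7  6  5  5  4  4  4  5  6  7
 a  8  7  6  6  5  5  5  4  5  6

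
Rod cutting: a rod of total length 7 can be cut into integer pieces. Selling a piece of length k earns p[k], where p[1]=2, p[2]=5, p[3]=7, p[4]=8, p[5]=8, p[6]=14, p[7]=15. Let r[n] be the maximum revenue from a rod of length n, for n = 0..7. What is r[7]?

17

   n    0    1    2    3    4    5    6    7
r[n]    0    2    5    7   10   12   15   17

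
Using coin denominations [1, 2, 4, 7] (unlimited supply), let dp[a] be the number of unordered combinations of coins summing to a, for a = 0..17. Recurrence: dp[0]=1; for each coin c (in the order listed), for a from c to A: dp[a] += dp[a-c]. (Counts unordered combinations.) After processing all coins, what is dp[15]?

30

after  coin     0     1     2     3     4     5     6     7     8     9    10    11    12    13    14    15    16    17
          1     1     1     1     1     1     1     1     1     1     1     1     1     1     1     1     1     1     1
          2     1     1     2     2     3     3     4     4     5     5     6     6     7     7     8     8     9     9
          4     1     1     2     2     4     4     6     6     9     9    12    12    16    16    20    20    25    25
          7     1     1     2     2     4     4     6     7    10    11    14    16    20    22    27    30    36    39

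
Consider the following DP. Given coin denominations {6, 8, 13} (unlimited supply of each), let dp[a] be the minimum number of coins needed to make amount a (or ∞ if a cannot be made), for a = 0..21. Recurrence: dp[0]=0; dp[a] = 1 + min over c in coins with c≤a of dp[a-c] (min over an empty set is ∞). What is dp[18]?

3

 a  0  1  2  3  4  5  6  7  8  9 10 11 12 13 14 15 16 17 18 19 20 21
dp  0  -  -  -  -  -  1  -  1  -  -  -  2  1  2  -  2  -  3  2  3  2
(- denotes ∞ / unreachable)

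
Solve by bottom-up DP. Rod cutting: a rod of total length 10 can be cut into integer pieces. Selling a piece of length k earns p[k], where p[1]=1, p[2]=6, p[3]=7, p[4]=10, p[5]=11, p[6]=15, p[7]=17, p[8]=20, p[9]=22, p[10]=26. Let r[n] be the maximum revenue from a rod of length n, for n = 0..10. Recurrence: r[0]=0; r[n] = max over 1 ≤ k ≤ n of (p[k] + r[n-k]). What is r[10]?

30

   n    0    1    2    3    4    5    6    7    8    9   10
r[n]    0    1    6    7   12   13   18   19   24   25   30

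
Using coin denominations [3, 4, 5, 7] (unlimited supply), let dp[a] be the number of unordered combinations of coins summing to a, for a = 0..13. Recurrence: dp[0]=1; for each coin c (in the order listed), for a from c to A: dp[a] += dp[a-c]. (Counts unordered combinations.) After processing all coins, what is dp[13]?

4

after  coin     0     1     2     3     4     5     6     7     8     9    10    11    12    13
          3     1     0     0     1     0     0     1     0     0     1     0     0     1     0
          4     1     0     0     1     1     0     1     1     1     1     1     1     2     1
          5     1     0     0     1     1     1     1     1     2     2     2     2     3     3
          7     1     0     0     1     1     1     1     2     2     2     3     3     4     4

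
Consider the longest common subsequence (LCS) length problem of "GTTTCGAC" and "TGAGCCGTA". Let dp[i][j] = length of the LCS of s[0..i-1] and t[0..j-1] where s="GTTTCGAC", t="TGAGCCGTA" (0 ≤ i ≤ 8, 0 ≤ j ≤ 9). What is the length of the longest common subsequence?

4

   ''  T  G  A  G  C  C  G  T  A
''  0  0  0  0  0  0  0  0  0  0
 G  0  0  1  1  1  1  1  1  1  1
 T  0  1  1  1  1  1  1  1  2  2
 T  0  1  1  1  1  1  1  1  2  2
 T  0  1  1  1  1  1  1  1  2  2
 C  0  1  1  1  1  2  2  2  2  2
 G  0  1  2  2  2  2  2  3  3  3
 A  0  1  2  3  3  3  3  3  3  4
 C  0  1  2  3  3  4  4  4  4  4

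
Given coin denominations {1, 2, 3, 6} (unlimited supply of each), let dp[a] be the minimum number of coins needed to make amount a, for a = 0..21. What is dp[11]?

3

 a  0  1  2  3  4  5  6  7  8  9 10 11 12 13 14 15 16 17 18 19 20 21
dp  0  1  1  1  2  2  1  2  2  2  3  3  2  3  3  3  4  4  3  4  4  4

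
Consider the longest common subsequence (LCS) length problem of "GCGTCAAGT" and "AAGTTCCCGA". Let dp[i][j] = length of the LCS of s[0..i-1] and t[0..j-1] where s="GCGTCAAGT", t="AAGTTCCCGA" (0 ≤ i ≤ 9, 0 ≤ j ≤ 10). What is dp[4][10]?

3

   ''  A  A  G  T  T  C  C  C  G  A
''  0  0  0  0  0  0  0  0  0  0  0
 G  0  0  0  1  1  1  1  1  1  1  1
 C  0  0  0  1  1  1  2  2  2  2  2
 G  0  0  0  1  1  1  2  2  2  3  3
 T  0  0  0  1  2  2  2  2  2  3  3
 C  0  0  0  1  2  2  3  3  3  3  3
 A  0  1  1  1  2  2  3  3  3  3  4
 A  0  1  2  2  2  2  3  3  3  3  4
 G  0  1  2  3  3  3  3  3  3  4  4
 T  0  1  2  3  4  4  4  4  4  4  4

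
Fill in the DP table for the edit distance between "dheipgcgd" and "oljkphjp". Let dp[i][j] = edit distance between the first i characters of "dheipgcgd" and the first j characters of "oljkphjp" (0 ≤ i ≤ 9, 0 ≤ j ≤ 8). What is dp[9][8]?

   ''  o  l  j  k  p  h  j  p
''  0  1  2  3  4  5  6  7  8
 d  1  1  2  3  4  5  6  7  8
 h  2  2  2  3  4  5  5  6  7
 e  3  3  3  3  4  5  6  6  7
 i  4  4  4  4  4  5  6  7  7
 p  5  5  5  5  5  4  5  6  7
 g  6  6  6  6  6  5  5  6  7
 c  7  7  7  7  7  6  6  6  7
 g  8  8  8  8  8  7  7  7  7
 d  9  9  9  9  9  8  8  8  8

8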